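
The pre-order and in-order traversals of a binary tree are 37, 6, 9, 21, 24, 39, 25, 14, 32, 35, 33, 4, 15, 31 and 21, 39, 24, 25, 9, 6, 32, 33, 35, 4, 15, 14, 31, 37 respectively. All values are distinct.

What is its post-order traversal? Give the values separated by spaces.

The first element of pre-order is the root; it splits in-order into left and right subtrees.
Root 37: left subtree has 13 nodes {21, 39, 24, 25, 9, 6, 32, 33, 35, 4, 15, 14, 31}, right has 0 { }.
  Root 6: left subtree has 5 nodes {21, 39, 24, 25, 9}, right has 7 {32, 33, 35, 4, 15, 14, 31}.
    Root 9: left subtree has 4 nodes {21, 39, 24, 25}, right has 0 { }.
      Root 21: left subtree has 0 nodes { }, right has 3 {39, 24, 25}.
        Root 24: left subtree has 1 node {39}, right has 1 {25}.
    Root 14: left subtree has 5 nodes {32, 33, 35, 4, 15}, right has 1 {31}.
      Root 32: left subtree has 0 nodes { }, right has 4 {33, 35, 4, 15}.
        Root 35: left subtree has 1 node {33}, right has 2 {4, 15}.
          Root 4: left subtree has 0 nodes { }, right has 1 {15}.

39 25 24 21 9 33 15 4 35 32 31 14 6 37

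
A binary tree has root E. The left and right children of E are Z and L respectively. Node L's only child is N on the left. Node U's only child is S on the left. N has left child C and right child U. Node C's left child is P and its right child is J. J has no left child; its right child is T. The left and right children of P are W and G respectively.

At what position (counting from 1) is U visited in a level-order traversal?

Level-order visits nodes level by level from the root, left to right within each level.
Level 0: E
Level 1: Z, L
Level 2: N
Level 3: C, U
Level 4: P, J, S
Level 5: W, G, T
Full level-order sequence: E, Z, L, N, C, U, P, J, S, W, G, T.

6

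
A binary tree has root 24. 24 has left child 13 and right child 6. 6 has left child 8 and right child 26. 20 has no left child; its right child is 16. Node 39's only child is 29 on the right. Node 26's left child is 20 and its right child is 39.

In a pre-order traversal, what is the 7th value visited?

16

Pre-order visits the node, then its left subtree, then its right subtree.
Visit 24.
At 24: go left to 13.
  13 is a leaf — visit 13.
At 24: go right to 6.
  Visit 6.
  At 6: go left to 8.
    8 is a leaf — visit 8.
  At 6: go right to 26.
    Visit 26.
    At 26: go left to 20.
      Visit 20.
      At 20: no left child.
      At 20: go right to 16.
        16 is a leaf — visit 16.
    At 26: go right to 39.
      Visit 39.
      At 39: no left child.
      At 39: go right to 29.
        29 is a leaf — visit 29.
Full pre-order sequence: 24, 13, 6, 8, 26, 20, 16, 39, 29.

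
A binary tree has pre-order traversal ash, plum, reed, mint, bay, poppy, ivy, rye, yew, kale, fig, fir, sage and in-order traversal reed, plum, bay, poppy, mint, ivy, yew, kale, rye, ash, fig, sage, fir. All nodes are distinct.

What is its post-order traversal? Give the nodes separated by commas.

reed, poppy, bay, kale, yew, rye, ivy, mint, plum, sage, fir, fig, ash

The first element of pre-order is the root; it splits in-order into left and right subtrees.
Root ash: left subtree has 9 nodes {reed, plum, bay, poppy, mint, ivy, yew, kale, rye}, right has 3 {fig, sage, fir}.
  Root plum: left subtree has 1 node {reed}, right has 7 {bay, poppy, mint, ivy, yew, kale, rye}.
    Root mint: left subtree has 2 nodes {bay, poppy}, right has 4 {ivy, yew, kale, rye}.
      Root bay: left subtree has 0 nodes { }, right has 1 {poppy}.
      Root ivy: left subtree has 0 nodes { }, right has 3 {yew, kale, rye}.
        Root rye: left subtree has 2 nodes {yew, kale}, right has 0 { }.
          Root yew: left subtree has 0 nodes { }, right has 1 {kale}.
  Root fig: left subtree has 0 nodes { }, right has 2 {sage, fir}.
    Root fir: left subtree has 1 node {sage}, right has 0 { }.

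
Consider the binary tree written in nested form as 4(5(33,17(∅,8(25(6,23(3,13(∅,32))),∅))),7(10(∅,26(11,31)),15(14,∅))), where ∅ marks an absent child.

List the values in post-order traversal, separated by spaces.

Post-order visits the left subtree, then the right subtree, then the node.
At 4: go left to 5.
  At 5: go left to 33.
    33 is a leaf — visit 33.
  At 5: go right to 17.
    At 17: no left child.
    At 17: go right to 8.
      At 8: go left to 25.
        At 25: go left to 6.
          6 is a leaf — visit 6.
        At 25: go right to 23.
          At 23: go left to 3.
            3 is a leaf — visit 3.
          At 23: go right to 13.
            At 13: no left child.
            At 13: go right to 32.
              32 is a leaf — visit 32.
            Visit 13.
          Visit 23.
        Visit 25.
      At 8: no right child.
      Visit 8.
    Visit 17.
  Visit 5.
At 4: go right to 7.
  At 7: go left to 10.
    At 10: no left child.
    At 10: go right to 26.
      At 26: go left to 11.
        11 is a leaf — visit 11.
      At 26: go right to 31.
        31 is a leaf — visit 31.
      Visit 26.
    Visit 10.
  At 7: go right to 15.
    At 15: go left to 14.
      14 is a leaf — visit 14.
    At 15: no right child.
    Visit 15.
  Visit 7.
Visit 4.

33 6 3 32 13 23 25 8 17 5 11 31 26 10 14 15 7 4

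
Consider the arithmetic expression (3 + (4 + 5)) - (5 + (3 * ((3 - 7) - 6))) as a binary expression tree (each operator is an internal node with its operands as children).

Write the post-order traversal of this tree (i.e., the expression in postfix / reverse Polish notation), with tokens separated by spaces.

3 4 5 + + 5 3 3 7 - 6 - * + -

Post-order on an expression tree gives postfix notation: for each operator, emit left operand, right operand, then the operator.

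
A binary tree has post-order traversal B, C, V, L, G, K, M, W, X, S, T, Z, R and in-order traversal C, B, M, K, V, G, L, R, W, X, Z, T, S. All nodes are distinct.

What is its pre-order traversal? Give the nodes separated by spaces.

R M C B K G V L Z X W T S

The last element of post-order is the root; it splits in-order into left and right subtrees.
Root R: left subtree has 7 nodes {C, B, M, K, V, G, L}, right has 5 {W, X, Z, T, S}.
  Root M: left subtree has 2 nodes {C, B}, right has 4 {K, V, G, L}.
    Root C: left subtree has 0 nodes { }, right has 1 {B}.
    Root K: left subtree has 0 nodes { }, right has 3 {V, G, L}.
      Root G: left subtree has 1 node {V}, right has 1 {L}.
  Root Z: left subtree has 2 nodes {W, X}, right has 2 {T, S}.
    Root X: left subtree has 1 node {W}, right has 0 { }.
    Root T: left subtree has 0 nodes { }, right has 1 {S}.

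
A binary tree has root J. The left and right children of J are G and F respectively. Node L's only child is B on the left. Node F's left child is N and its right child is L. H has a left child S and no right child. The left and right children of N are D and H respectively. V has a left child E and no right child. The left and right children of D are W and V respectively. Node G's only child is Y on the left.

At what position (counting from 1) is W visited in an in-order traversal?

4

In-order visits the left subtree, then the node, then the right subtree.
At J: go left to G.
  At G: go left to Y.
    Y is a leaf — visit Y.
  Visit G.
  At G: no right child.
Visit J.
At J: go right to F.
  At F: go left to N.
    At N: go left to D.
      At D: go left to W.
        W is a leaf — visit W.
      Visit D.
      At D: go right to V.
        At V: go left to E.
          E is a leaf — visit E.
        Visit V.
        At V: no right child.
    Visit N.
    At N: go right to H.
      At H: go left to S.
        S is a leaf — visit S.
      Visit H.
      At H: no right child.
  Visit F.
  At F: go right to L.
    At L: go left to B.
      B is a leaf — visit B.
    Visit L.
    At L: no right child.
Full in-order sequence: Y, G, J, W, D, E, V, N, S, H, F, B, L.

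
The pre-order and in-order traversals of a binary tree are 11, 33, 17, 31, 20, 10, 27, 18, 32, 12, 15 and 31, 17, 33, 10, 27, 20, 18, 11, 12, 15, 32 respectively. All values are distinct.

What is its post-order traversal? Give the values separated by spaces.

The first element of pre-order is the root; it splits in-order into left and right subtrees.
Root 11: left subtree has 7 nodes {31, 17, 33, 10, 27, 20, 18}, right has 3 {12, 15, 32}.
  Root 33: left subtree has 2 nodes {31, 17}, right has 4 {10, 27, 20, 18}.
    Root 17: left subtree has 1 node {31}, right has 0 { }.
    Root 20: left subtree has 2 nodes {10, 27}, right has 1 {18}.
      Root 10: left subtree has 0 nodes { }, right has 1 {27}.
  Root 32: left subtree has 2 nodes {12, 15}, right has 0 { }.
    Root 12: left subtree has 0 nodes { }, right has 1 {15}.

31 17 27 10 18 20 33 15 12 32 11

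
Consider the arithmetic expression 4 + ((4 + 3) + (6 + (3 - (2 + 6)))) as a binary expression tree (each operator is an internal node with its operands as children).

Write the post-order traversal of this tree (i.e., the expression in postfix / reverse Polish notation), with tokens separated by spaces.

4 4 3 + 6 3 2 6 + - + + +

Post-order on an expression tree gives postfix notation: for each operator, emit left operand, right operand, then the operator.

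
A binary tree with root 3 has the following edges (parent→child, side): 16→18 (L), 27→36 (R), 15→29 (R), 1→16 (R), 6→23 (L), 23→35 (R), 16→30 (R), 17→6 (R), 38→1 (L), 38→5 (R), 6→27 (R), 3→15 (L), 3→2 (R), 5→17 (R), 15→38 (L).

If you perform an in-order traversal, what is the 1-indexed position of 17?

7

In-order visits the left subtree, then the node, then the right subtree.
At 3: go left to 15.
  At 15: go left to 38.
    At 38: go left to 1.
      At 1: no left child.
      Visit 1.
      At 1: go right to 16.
        At 16: go left to 18.
          18 is a leaf — visit 18.
        Visit 16.
        At 16: go right to 30.
          30 is a leaf — visit 30.
    Visit 38.
    At 38: go right to 5.
      At 5: no left child.
      Visit 5.
      At 5: go right to 17.
        At 17: no left child.
        Visit 17.
        At 17: go right to 6.
          At 6: go left to 23.
            At 23: no left child.
            Visit 23.
            At 23: go right to 35.
              35 is a leaf — visit 35.
          Visit 6.
          At 6: go right to 27.
            At 27: no left child.
            Visit 27.
            At 27: go right to 36.
              36 is a leaf — visit 36.
  Visit 15.
  At 15: go right to 29.
    29 is a leaf — visit 29.
Visit 3.
At 3: go right to 2.
  2 is a leaf — visit 2.
Full in-order sequence: 1, 18, 16, 30, 38, 5, 17, 23, 35, 6, 27, 36, 15, 29, 3, 2.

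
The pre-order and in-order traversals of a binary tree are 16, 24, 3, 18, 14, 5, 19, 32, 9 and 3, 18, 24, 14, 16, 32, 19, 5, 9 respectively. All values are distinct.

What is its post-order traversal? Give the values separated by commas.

The first element of pre-order is the root; it splits in-order into left and right subtrees.
Root 16: left subtree has 4 nodes {3, 18, 24, 14}, right has 4 {32, 19, 5, 9}.
  Root 24: left subtree has 2 nodes {3, 18}, right has 1 {14}.
    Root 3: left subtree has 0 nodes { }, right has 1 {18}.
  Root 5: left subtree has 2 nodes {32, 19}, right has 1 {9}.
    Root 19: left subtree has 1 node {32}, right has 0 { }.

18, 3, 14, 24, 32, 19, 9, 5, 16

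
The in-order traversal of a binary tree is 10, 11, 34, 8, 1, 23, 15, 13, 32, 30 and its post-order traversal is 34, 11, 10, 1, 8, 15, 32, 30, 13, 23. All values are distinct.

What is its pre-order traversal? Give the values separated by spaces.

The last element of post-order is the root; it splits in-order into left and right subtrees.
Root 23: left subtree has 5 nodes {10, 11, 34, 8, 1}, right has 4 {15, 13, 32, 30}.
  Root 8: left subtree has 3 nodes {10, 11, 34}, right has 1 {1}.
    Root 10: left subtree has 0 nodes { }, right has 2 {11, 34}.
      Root 11: left subtree has 0 nodes { }, right has 1 {34}.
  Root 13: left subtree has 1 node {15}, right has 2 {32, 30}.
    Root 30: left subtree has 1 node {32}, right has 0 { }.

23 8 10 11 34 1 13 15 30 32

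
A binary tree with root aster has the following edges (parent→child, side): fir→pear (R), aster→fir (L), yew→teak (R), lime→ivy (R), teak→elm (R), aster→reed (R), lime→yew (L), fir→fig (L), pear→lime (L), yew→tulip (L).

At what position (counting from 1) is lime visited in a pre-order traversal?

5

Pre-order visits the node, then its left subtree, then its right subtree.
Visit aster.
At aster: go left to fir.
  Visit fir.
  At fir: go left to fig.
    fig is a leaf — visit fig.
  At fir: go right to pear.
    Visit pear.
    At pear: go left to lime.
      Visit lime.
      At lime: go left to yew.
        Visit yew.
        At yew: go left to tulip.
          tulip is a leaf — visit tulip.
        At yew: go right to teak.
          Visit teak.
          At teak: no left child.
          At teak: go right to elm.
            elm is a leaf — visit elm.
      At lime: go right to ivy.
        ivy is a leaf — visit ivy.
    At pear: no right child.
At aster: go right to reed.
  reed is a leaf — visit reed.
Full pre-order sequence: aster, fir, fig, pear, lime, yew, tulip, teak, elm, ivy, reed.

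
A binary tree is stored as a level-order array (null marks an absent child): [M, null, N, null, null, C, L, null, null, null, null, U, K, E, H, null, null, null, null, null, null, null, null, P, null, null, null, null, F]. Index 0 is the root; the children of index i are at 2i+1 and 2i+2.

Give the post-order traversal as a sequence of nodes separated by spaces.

Post-order visits the left subtree, then the right subtree, then the node.
At M: no left child.
At M: go right to N.
  At N: go left to C.
    At C: go left to U.
      At U: go left to P.
        P is a leaf — visit P.
      At U: no right child.
      Visit U.
    At C: go right to K.
      K is a leaf — visit K.
    Visit C.
  At N: go right to L.
    At L: go left to E.
      At E: no left child.
      At E: go right to F.
        F is a leaf — visit F.
      Visit E.
    At L: go right to H.
      H is a leaf — visit H.
    Visit L.
  Visit N.
Visit M.

P U K C F E H L N M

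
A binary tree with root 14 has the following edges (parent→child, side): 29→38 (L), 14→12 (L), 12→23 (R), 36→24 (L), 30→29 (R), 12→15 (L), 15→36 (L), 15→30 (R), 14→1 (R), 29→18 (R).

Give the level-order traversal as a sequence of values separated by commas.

Level-order visits nodes level by level from the root, left to right within each level.
Level 0: 14
Level 1: 12, 1
Level 2: 15, 23
Level 3: 36, 30
Level 4: 24, 29
Level 5: 38, 18

14, 12, 1, 15, 23, 36, 30, 24, 29, 38, 18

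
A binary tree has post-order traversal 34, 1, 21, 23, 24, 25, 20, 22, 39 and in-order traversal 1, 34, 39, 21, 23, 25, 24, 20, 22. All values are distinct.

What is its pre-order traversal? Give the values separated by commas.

39, 1, 34, 22, 20, 25, 23, 21, 24

The last element of post-order is the root; it splits in-order into left and right subtrees.
Root 39: left subtree has 2 nodes {1, 34}, right has 6 {21, 23, 25, 24, 20, 22}.
  Root 1: left subtree has 0 nodes { }, right has 1 {34}.
  Root 22: left subtree has 5 nodes {21, 23, 25, 24, 20}, right has 0 { }.
    Root 20: left subtree has 4 nodes {21, 23, 25, 24}, right has 0 { }.
      Root 25: left subtree has 2 nodes {21, 23}, right has 1 {24}.
        Root 23: left subtree has 1 node {21}, right has 0 { }.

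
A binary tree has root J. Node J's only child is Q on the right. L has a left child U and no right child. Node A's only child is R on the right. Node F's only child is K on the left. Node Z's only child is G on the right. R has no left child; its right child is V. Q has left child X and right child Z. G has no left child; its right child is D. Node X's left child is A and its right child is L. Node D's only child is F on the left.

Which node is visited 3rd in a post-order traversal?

Post-order visits the left subtree, then the right subtree, then the node.
At J: no left child.
At J: go right to Q.
  At Q: go left to X.
    At X: go left to A.
      At A: no left child.
      At A: go right to R.
        At R: no left child.
        At R: go right to V.
          V is a leaf — visit V.
        Visit R.
      Visit A.
    At X: go right to L.
      At L: go left to U.
        U is a leaf — visit U.
      At L: no right child.
      Visit L.
    Visit X.
  At Q: go right to Z.
    At Z: no left child.
    At Z: go right to G.
      At G: no left child.
      At G: go right to D.
        At D: go left to F.
          At F: go left to K.
            K is a leaf — visit K.
          At F: no right child.
          Visit F.
        At D: no right child.
        Visit D.
      Visit G.
    Visit Z.
  Visit Q.
Visit J.
Full post-order sequence: V, R, A, U, L, X, K, F, D, G, Z, Q, J.

A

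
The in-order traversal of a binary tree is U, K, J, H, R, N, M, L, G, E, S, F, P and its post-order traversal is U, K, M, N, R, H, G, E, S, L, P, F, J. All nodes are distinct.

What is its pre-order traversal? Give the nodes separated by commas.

The last element of post-order is the root; it splits in-order into left and right subtrees.
Root J: left subtree has 2 nodes {U, K}, right has 10 {H, R, N, M, L, G, E, S, F, P}.
  Root K: left subtree has 1 node {U}, right has 0 { }.
  Root F: left subtree has 8 nodes {H, R, N, M, L, G, E, S}, right has 1 {P}.
    Root L: left subtree has 4 nodes {H, R, N, M}, right has 3 {G, E, S}.
      Root H: left subtree has 0 nodes { }, right has 3 {R, N, M}.
        Root R: left subtree has 0 nodes { }, right has 2 {N, M}.
          Root N: left subtree has 0 nodes { }, right has 1 {M}.
      Root S: left subtree has 2 nodes {G, E}, right has 0 { }.
        Root E: left subtree has 1 node {G}, right has 0 { }.

J, K, U, F, L, H, R, N, M, S, E, G, P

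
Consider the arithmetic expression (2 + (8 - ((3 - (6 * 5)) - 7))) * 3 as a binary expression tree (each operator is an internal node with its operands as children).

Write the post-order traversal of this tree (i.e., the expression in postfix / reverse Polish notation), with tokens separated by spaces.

2 8 3 6 5 * - 7 - - + 3 *

Post-order on an expression tree gives postfix notation: for each operator, emit left operand, right operand, then the operator.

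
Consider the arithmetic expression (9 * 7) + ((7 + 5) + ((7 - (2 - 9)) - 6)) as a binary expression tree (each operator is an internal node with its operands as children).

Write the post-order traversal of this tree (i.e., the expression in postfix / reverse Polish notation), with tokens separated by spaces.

Post-order on an expression tree gives postfix notation: for each operator, emit left operand, right operand, then the operator.

9 7 * 7 5 + 7 2 9 - - 6 - + +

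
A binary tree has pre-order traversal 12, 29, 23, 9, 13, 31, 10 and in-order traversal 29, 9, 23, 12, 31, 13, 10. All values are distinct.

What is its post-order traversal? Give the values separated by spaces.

The first element of pre-order is the root; it splits in-order into left and right subtrees.
Root 12: left subtree has 3 nodes {29, 9, 23}, right has 3 {31, 13, 10}.
  Root 29: left subtree has 0 nodes { }, right has 2 {9, 23}.
    Root 23: left subtree has 1 node {9}, right has 0 { }.
  Root 13: left subtree has 1 node {31}, right has 1 {10}.

9 23 29 31 10 13 12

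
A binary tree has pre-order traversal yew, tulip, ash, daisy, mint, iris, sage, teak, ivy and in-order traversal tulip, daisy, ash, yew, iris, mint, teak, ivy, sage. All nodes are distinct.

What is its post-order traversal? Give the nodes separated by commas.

The first element of pre-order is the root; it splits in-order into left and right subtrees.
Root yew: left subtree has 3 nodes {tulip, daisy, ash}, right has 5 {iris, mint, teak, ivy, sage}.
  Root tulip: left subtree has 0 nodes { }, right has 2 {daisy, ash}.
    Root ash: left subtree has 1 node {daisy}, right has 0 { }.
  Root mint: left subtree has 1 node {iris}, right has 3 {teak, ivy, sage}.
    Root sage: left subtree has 2 nodes {teak, ivy}, right has 0 { }.
      Root teak: left subtree has 0 nodes { }, right has 1 {ivy}.

daisy, ash, tulip, iris, ivy, teak, sage, mint, yew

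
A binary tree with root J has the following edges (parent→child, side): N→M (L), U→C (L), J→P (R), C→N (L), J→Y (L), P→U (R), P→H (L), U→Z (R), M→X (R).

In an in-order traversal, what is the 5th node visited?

M

In-order visits the left subtree, then the node, then the right subtree.
At J: go left to Y.
  Y is a leaf — visit Y.
Visit J.
At J: go right to P.
  At P: go left to H.
    H is a leaf — visit H.
  Visit P.
  At P: go right to U.
    At U: go left to C.
      At C: go left to N.
        At N: go left to M.
          At M: no left child.
          Visit M.
          At M: go right to X.
            X is a leaf — visit X.
        Visit N.
        At N: no right child.
      Visit C.
      At C: no right child.
    Visit U.
    At U: go right to Z.
      Z is a leaf — visit Z.
Full in-order sequence: Y, J, H, P, M, X, N, C, U, Z.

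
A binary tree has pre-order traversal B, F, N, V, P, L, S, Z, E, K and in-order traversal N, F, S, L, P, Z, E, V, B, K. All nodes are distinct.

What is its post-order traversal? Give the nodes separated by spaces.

N S L E Z P V F K B

The first element of pre-order is the root; it splits in-order into left and right subtrees.
Root B: left subtree has 8 nodes {N, F, S, L, P, Z, E, V}, right has 1 {K}.
  Root F: left subtree has 1 node {N}, right has 6 {S, L, P, Z, E, V}.
    Root V: left subtree has 5 nodes {S, L, P, Z, E}, right has 0 { }.
      Root P: left subtree has 2 nodes {S, L}, right has 2 {Z, E}.
        Root L: left subtree has 1 node {S}, right has 0 { }.
        Root Z: left subtree has 0 nodes { }, right has 1 {E}.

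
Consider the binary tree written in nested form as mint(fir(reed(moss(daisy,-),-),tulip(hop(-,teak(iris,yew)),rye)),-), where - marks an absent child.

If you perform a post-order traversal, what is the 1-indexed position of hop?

Post-order visits the left subtree, then the right subtree, then the node.
At mint: go left to fir.
  At fir: go left to reed.
    At reed: go left to moss.
      At moss: go left to daisy.
        daisy is a leaf — visit daisy.
      At moss: no right child.
      Visit moss.
    At reed: no right child.
    Visit reed.
  At fir: go right to tulip.
    At tulip: go left to hop.
      At hop: no left child.
      At hop: go right to teak.
        At teak: go left to iris.
          iris is a leaf — visit iris.
        At teak: go right to yew.
          yew is a leaf — visit yew.
        Visit teak.
      Visit hop.
    At tulip: go right to rye.
      rye is a leaf — visit rye.
    Visit tulip.
  Visit fir.
At mint: no right child.
Visit mint.
Full post-order sequence: daisy, moss, reed, iris, yew, teak, hop, rye, tulip, fir, mint.

7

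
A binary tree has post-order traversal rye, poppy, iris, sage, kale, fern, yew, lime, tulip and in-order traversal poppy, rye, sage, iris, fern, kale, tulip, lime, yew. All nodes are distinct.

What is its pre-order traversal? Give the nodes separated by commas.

The last element of post-order is the root; it splits in-order into left and right subtrees.
Root tulip: left subtree has 6 nodes {poppy, rye, sage, iris, fern, kale}, right has 2 {lime, yew}.
  Root fern: left subtree has 4 nodes {poppy, rye, sage, iris}, right has 1 {kale}.
    Root sage: left subtree has 2 nodes {poppy, rye}, right has 1 {iris}.
      Root poppy: left subtree has 0 nodes { }, right has 1 {rye}.
  Root lime: left subtree has 0 nodes { }, right has 1 {yew}.

tulip, fern, sage, poppy, rye, iris, kale, lime, yew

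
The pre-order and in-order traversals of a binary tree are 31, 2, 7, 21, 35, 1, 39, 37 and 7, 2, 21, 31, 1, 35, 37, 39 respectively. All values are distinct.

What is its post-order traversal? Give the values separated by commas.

7, 21, 2, 1, 37, 39, 35, 31

The first element of pre-order is the root; it splits in-order into left and right subtrees.
Root 31: left subtree has 3 nodes {7, 2, 21}, right has 4 {1, 35, 37, 39}.
  Root 2: left subtree has 1 node {7}, right has 1 {21}.
  Root 35: left subtree has 1 node {1}, right has 2 {37, 39}.
    Root 39: left subtree has 1 node {37}, right has 0 { }.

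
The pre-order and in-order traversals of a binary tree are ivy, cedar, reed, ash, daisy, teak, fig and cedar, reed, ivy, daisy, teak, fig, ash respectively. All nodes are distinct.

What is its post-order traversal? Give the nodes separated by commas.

The first element of pre-order is the root; it splits in-order into left and right subtrees.
Root ivy: left subtree has 2 nodes {cedar, reed}, right has 4 {daisy, teak, fig, ash}.
  Root cedar: left subtree has 0 nodes { }, right has 1 {reed}.
  Root ash: left subtree has 3 nodes {daisy, teak, fig}, right has 0 { }.
    Root daisy: left subtree has 0 nodes { }, right has 2 {teak, fig}.
      Root teak: left subtree has 0 nodes { }, right has 1 {fig}.

reed, cedar, fig, teak, daisy, ash, ivy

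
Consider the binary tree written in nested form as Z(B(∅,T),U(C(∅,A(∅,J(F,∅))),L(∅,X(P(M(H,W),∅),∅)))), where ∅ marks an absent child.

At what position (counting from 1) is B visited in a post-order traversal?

Post-order visits the left subtree, then the right subtree, then the node.
At Z: go left to B.
  At B: no left child.
  At B: go right to T.
    T is a leaf — visit T.
  Visit B.
At Z: go right to U.
  At U: go left to C.
    At C: no left child.
    At C: go right to A.
      At A: no left child.
      At A: go right to J.
        At J: go left to F.
          F is a leaf — visit F.
        At J: no right child.
        Visit J.
      Visit A.
    Visit C.
  At U: go right to L.
    At L: no left child.
    At L: go right to X.
      At X: go left to P.
        At P: go left to M.
          At M: go left to H.
            H is a leaf — visit H.
          At M: go right to W.
            W is a leaf — visit W.
          Visit M.
        At P: no right child.
        Visit P.
      At X: no right child.
      Visit X.
    Visit L.
  Visit U.
Visit Z.
Full post-order sequence: T, B, F, J, A, C, H, W, M, P, X, L, U, Z.

2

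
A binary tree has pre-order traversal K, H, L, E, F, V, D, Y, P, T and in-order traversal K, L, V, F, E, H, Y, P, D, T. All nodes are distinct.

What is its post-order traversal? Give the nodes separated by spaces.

V F E L P Y T D H K

The first element of pre-order is the root; it splits in-order into left and right subtrees.
Root K: left subtree has 0 nodes { }, right has 9 {L, V, F, E, H, Y, P, D, T}.
  Root H: left subtree has 4 nodes {L, V, F, E}, right has 4 {Y, P, D, T}.
    Root L: left subtree has 0 nodes { }, right has 3 {V, F, E}.
      Root E: left subtree has 2 nodes {V, F}, right has 0 { }.
        Root F: left subtree has 1 node {V}, right has 0 { }.
    Root D: left subtree has 2 nodes {Y, P}, right has 1 {T}.
      Root Y: left subtree has 0 nodes { }, right has 1 {P}.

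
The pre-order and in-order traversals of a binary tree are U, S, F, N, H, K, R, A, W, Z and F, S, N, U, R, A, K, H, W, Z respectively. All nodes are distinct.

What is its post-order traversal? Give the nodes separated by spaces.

F N S A R K Z W H U

The first element of pre-order is the root; it splits in-order into left and right subtrees.
Root U: left subtree has 3 nodes {F, S, N}, right has 6 {R, A, K, H, W, Z}.
  Root S: left subtree has 1 node {F}, right has 1 {N}.
  Root H: left subtree has 3 nodes {R, A, K}, right has 2 {W, Z}.
    Root K: left subtree has 2 nodes {R, A}, right has 0 { }.
      Root R: left subtree has 0 nodes { }, right has 1 {A}.
    Root W: left subtree has 0 nodes { }, right has 1 {Z}.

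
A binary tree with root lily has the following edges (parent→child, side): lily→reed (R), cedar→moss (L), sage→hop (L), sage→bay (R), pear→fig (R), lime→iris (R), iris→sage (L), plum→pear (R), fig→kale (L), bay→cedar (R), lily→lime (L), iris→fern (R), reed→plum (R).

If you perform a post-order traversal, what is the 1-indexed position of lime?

Post-order visits the left subtree, then the right subtree, then the node.
At lily: go left to lime.
  At lime: no left child.
  At lime: go right to iris.
    At iris: go left to sage.
      At sage: go left to hop.
        hop is a leaf — visit hop.
      At sage: go right to bay.
        At bay: no left child.
        At bay: go right to cedar.
          At cedar: go left to moss.
            moss is a leaf — visit moss.
          At cedar: no right child.
          Visit cedar.
        Visit bay.
      Visit sage.
    At iris: go right to fern.
      fern is a leaf — visit fern.
    Visit iris.
  Visit lime.
At lily: go right to reed.
  At reed: no left child.
  At reed: go right to plum.
    At plum: no left child.
    At plum: go right to pear.
      At pear: no left child.
      At pear: go right to fig.
        At fig: go left to kale.
          kale is a leaf — visit kale.
        At fig: no right child.
        Visit fig.
      Visit pear.
    Visit plum.
  Visit reed.
Visit lily.
Full post-order sequence: hop, moss, cedar, bay, sage, fern, iris, lime, kale, fig, pear, plum, reed, lily.

8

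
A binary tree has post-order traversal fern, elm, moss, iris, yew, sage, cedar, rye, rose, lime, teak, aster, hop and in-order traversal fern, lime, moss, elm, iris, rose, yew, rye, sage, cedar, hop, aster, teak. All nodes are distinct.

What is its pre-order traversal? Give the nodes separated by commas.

The last element of post-order is the root; it splits in-order into left and right subtrees.
Root hop: left subtree has 10 nodes {fern, lime, moss, elm, iris, rose, yew, rye, sage, cedar}, right has 2 {aster, teak}.
  Root lime: left subtree has 1 node {fern}, right has 8 {moss, elm, iris, rose, yew, rye, sage, cedar}.
    Root rose: left subtree has 3 nodes {moss, elm, iris}, right has 4 {yew, rye, sage, cedar}.
      Root iris: left subtree has 2 nodes {moss, elm}, right has 0 { }.
        Root moss: left subtree has 0 nodes { }, right has 1 {elm}.
      Root rye: left subtree has 1 node {yew}, right has 2 {sage, cedar}.
        Root cedar: left subtree has 1 node {sage}, right has 0 { }.
  Root aster: left subtree has 0 nodes { }, right has 1 {teak}.

hop, lime, fern, rose, iris, moss, elm, rye, yew, cedar, sage, aster, teak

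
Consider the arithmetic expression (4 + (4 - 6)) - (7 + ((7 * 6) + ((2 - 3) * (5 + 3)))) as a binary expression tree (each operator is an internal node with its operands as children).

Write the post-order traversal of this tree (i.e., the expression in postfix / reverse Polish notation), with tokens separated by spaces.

Post-order on an expression tree gives postfix notation: for each operator, emit left operand, right operand, then the operator.

4 4 6 - + 7 7 6 * 2 3 - 5 3 + * + + -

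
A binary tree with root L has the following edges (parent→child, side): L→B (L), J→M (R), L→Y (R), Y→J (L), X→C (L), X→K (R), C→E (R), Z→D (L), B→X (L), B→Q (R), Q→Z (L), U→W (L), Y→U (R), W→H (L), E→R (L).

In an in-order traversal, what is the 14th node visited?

In-order visits the left subtree, then the node, then the right subtree.
At L: go left to B.
  At B: go left to X.
    At X: go left to C.
      At C: no left child.
      Visit C.
      At C: go right to E.
        At E: go left to R.
          R is a leaf — visit R.
        Visit E.
        At E: no right child.
    Visit X.
    At X: go right to K.
      K is a leaf — visit K.
  Visit B.
  At B: go right to Q.
    At Q: go left to Z.
      At Z: go left to D.
        D is a leaf — visit D.
      Visit Z.
      At Z: no right child.
    Visit Q.
    At Q: no right child.
Visit L.
At L: go right to Y.
  At Y: go left to J.
    At J: no left child.
    Visit J.
    At J: go right to M.
      M is a leaf — visit M.
  Visit Y.
  At Y: go right to U.
    At U: go left to W.
      At W: go left to H.
        H is a leaf — visit H.
      Visit W.
      At W: no right child.
    Visit U.
    At U: no right child.
Full in-order sequence: C, R, E, X, K, B, D, Z, Q, L, J, M, Y, H, W, U.

H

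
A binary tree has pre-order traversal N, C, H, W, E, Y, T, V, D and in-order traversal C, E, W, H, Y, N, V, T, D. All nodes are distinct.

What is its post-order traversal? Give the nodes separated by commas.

The first element of pre-order is the root; it splits in-order into left and right subtrees.
Root N: left subtree has 5 nodes {C, E, W, H, Y}, right has 3 {V, T, D}.
  Root C: left subtree has 0 nodes { }, right has 4 {E, W, H, Y}.
    Root H: left subtree has 2 nodes {E, W}, right has 1 {Y}.
      Root W: left subtree has 1 node {E}, right has 0 { }.
  Root T: left subtree has 1 node {V}, right has 1 {D}.

E, W, Y, H, C, V, D, T, N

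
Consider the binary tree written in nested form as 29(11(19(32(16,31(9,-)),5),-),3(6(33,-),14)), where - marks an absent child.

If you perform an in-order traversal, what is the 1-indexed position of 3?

In-order visits the left subtree, then the node, then the right subtree.
At 29: go left to 11.
  At 11: go left to 19.
    At 19: go left to 32.
      At 32: go left to 16.
        16 is a leaf — visit 16.
      Visit 32.
      At 32: go right to 31.
        At 31: go left to 9.
          9 is a leaf — visit 9.
        Visit 31.
        At 31: no right child.
    Visit 19.
    At 19: go right to 5.
      5 is a leaf — visit 5.
  Visit 11.
  At 11: no right child.
Visit 29.
At 29: go right to 3.
  At 3: go left to 6.
    At 6: go left to 33.
      33 is a leaf — visit 33.
    Visit 6.
    At 6: no right child.
  Visit 3.
  At 3: go right to 14.
    14 is a leaf — visit 14.
Full in-order sequence: 16, 32, 9, 31, 19, 5, 11, 29, 33, 6, 3, 14.

11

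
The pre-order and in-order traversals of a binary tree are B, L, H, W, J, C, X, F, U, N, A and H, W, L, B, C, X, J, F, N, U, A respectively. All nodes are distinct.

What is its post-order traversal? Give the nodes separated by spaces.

W H L X C N A U F J B

The first element of pre-order is the root; it splits in-order into left and right subtrees.
Root B: left subtree has 3 nodes {H, W, L}, right has 7 {C, X, J, F, N, U, A}.
  Root L: left subtree has 2 nodes {H, W}, right has 0 { }.
    Root H: left subtree has 0 nodes { }, right has 1 {W}.
  Root J: left subtree has 2 nodes {C, X}, right has 4 {F, N, U, A}.
    Root C: left subtree has 0 nodes { }, right has 1 {X}.
    Root F: left subtree has 0 nodes { }, right has 3 {N, U, A}.
      Root U: left subtree has 1 node {N}, right has 1 {A}.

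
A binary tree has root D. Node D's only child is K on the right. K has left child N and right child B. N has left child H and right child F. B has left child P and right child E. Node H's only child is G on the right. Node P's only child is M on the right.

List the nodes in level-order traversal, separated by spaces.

D K N B H F P E G M

Level-order visits nodes level by level from the root, left to right within each level.
Level 0: D
Level 1: K
Level 2: N, B
Level 3: H, F, P, E
Level 4: G, M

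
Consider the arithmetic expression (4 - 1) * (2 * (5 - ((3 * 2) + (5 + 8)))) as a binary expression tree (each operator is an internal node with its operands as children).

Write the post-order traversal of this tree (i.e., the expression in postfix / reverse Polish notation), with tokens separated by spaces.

4 1 - 2 5 3 2 * 5 8 + + - * *

Post-order on an expression tree gives postfix notation: for each operator, emit left operand, right operand, then the operator.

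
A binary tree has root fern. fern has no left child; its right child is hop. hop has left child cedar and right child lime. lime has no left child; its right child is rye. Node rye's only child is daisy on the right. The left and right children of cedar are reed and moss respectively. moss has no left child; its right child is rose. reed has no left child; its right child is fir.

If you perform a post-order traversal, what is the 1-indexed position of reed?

Post-order visits the left subtree, then the right subtree, then the node.
At fern: no left child.
At fern: go right to hop.
  At hop: go left to cedar.
    At cedar: go left to reed.
      At reed: no left child.
      At reed: go right to fir.
        fir is a leaf — visit fir.
      Visit reed.
    At cedar: go right to moss.
      At moss: no left child.
      At moss: go right to rose.
        rose is a leaf — visit rose.
      Visit moss.
    Visit cedar.
  At hop: go right to lime.
    At lime: no left child.
    At lime: go right to rye.
      At rye: no left child.
      At rye: go right to daisy.
        daisy is a leaf — visit daisy.
      Visit rye.
    Visit lime.
  Visit hop.
Visit fern.
Full post-order sequence: fir, reed, rose, moss, cedar, daisy, rye, lime, hop, fern.

2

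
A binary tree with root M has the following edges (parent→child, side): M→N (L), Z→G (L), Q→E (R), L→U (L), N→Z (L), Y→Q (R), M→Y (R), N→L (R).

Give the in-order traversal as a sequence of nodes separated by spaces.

In-order visits the left subtree, then the node, then the right subtree.
At M: go left to N.
  At N: go left to Z.
    At Z: go left to G.
      G is a leaf — visit G.
    Visit Z.
    At Z: no right child.
  Visit N.
  At N: go right to L.
    At L: go left to U.
      U is a leaf — visit U.
    Visit L.
    At L: no right child.
Visit M.
At M: go right to Y.
  At Y: no left child.
  Visit Y.
  At Y: go right to Q.
    At Q: no left child.
    Visit Q.
    At Q: go right to E.
      E is a leaf — visit E.

G Z N U L M Y Q E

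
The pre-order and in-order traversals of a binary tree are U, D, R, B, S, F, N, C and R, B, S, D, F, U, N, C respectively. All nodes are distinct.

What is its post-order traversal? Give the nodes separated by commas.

The first element of pre-order is the root; it splits in-order into left and right subtrees.
Root U: left subtree has 5 nodes {R, B, S, D, F}, right has 2 {N, C}.
  Root D: left subtree has 3 nodes {R, B, S}, right has 1 {F}.
    Root R: left subtree has 0 nodes { }, right has 2 {B, S}.
      Root B: left subtree has 0 nodes { }, right has 1 {S}.
  Root N: left subtree has 0 nodes { }, right has 1 {C}.

S, B, R, F, D, C, N, U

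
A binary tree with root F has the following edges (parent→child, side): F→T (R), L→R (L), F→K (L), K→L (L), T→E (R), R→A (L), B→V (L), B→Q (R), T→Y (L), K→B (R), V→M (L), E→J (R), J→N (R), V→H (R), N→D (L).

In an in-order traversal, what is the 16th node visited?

N

In-order visits the left subtree, then the node, then the right subtree.
At F: go left to K.
  At K: go left to L.
    At L: go left to R.
      At R: go left to A.
        A is a leaf — visit A.
      Visit R.
      At R: no right child.
    Visit L.
    At L: no right child.
  Visit K.
  At K: go right to B.
    At B: go left to V.
      At V: go left to M.
        M is a leaf — visit M.
      Visit V.
      At V: go right to H.
        H is a leaf — visit H.
    Visit B.
    At B: go right to Q.
      Q is a leaf — visit Q.
Visit F.
At F: go right to T.
  At T: go left to Y.
    Y is a leaf — visit Y.
  Visit T.
  At T: go right to E.
    At E: no left child.
    Visit E.
    At E: go right to J.
      At J: no left child.
      Visit J.
      At J: go right to N.
        At N: go left to D.
          D is a leaf — visit D.
        Visit N.
        At N: no right child.
Full in-order sequence: A, R, L, K, M, V, H, B, Q, F, Y, T, E, J, D, N.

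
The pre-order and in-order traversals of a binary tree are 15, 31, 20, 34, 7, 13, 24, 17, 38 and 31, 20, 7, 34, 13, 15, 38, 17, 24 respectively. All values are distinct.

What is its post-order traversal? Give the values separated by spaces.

7 13 34 20 31 38 17 24 15

The first element of pre-order is the root; it splits in-order into left and right subtrees.
Root 15: left subtree has 5 nodes {31, 20, 7, 34, 13}, right has 3 {38, 17, 24}.
  Root 31: left subtree has 0 nodes { }, right has 4 {20, 7, 34, 13}.
    Root 20: left subtree has 0 nodes { }, right has 3 {7, 34, 13}.
      Root 34: left subtree has 1 node {7}, right has 1 {13}.
  Root 24: left subtree has 2 nodes {38, 17}, right has 0 { }.
    Root 17: left subtree has 1 node {38}, right has 0 { }.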